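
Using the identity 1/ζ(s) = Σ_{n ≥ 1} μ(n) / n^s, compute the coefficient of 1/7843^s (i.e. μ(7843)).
μ(7843) = -1

Factor n = 7843 = 11 · 23 · 31. μ(n) = 0 if any exponent ≥ 2 (not squarefree); otherwise μ(n) = (−1)^{ω(n)} where ω(n) is the number of distinct prime factors. Applying: μ(7843) = -1.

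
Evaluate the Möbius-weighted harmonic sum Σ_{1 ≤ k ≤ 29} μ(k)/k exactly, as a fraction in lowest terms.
Σ μ(k)/k = 9246047/3234846615

Values of μ(k) for 1 ≤ k ≤ 29: μ(1) = 1, μ(2) = -1, μ(3) = -1, μ(5) = -1, μ(6) = 1, μ(7) = -1, μ(10) = 1, μ(11) = -1, μ(13) = -1, μ(14) = 1, μ(15) = 1, μ(17) = -1, μ(19) = -1, μ(21) = 1, μ(22) = 1, μ(23) = -1, μ(26) = 1, μ(29) = -1, with μ = 0 on non-squarefree integers. Summing μ(k)/k for k where μ(k) ≠ 0 gives 9246047/3234846615 ≈ 0.0029. (PNT ⟺ this sum → 0 as n → ∞.)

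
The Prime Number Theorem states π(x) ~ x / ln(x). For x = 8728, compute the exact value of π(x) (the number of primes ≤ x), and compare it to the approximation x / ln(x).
π(8728) = 1087;  x/ln(x) ≈ 961.84;  relative error ≈ 11.51%.

Directly count primes up to 8728: π(8728) = 1087. The PNT approximation gives 8728/ln(8728) ≈ 8728/9.07429 ≈ 961.84. Relative error (π(x) − x/ln(x)) / π(x) ≈ 11.51%; the approximation is known to undercount slightly (Li(x) is a better estimate).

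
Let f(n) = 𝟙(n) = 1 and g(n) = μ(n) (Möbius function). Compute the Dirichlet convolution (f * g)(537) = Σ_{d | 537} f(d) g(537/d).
(𝟙 * μ)(537) = 0

Divisors of 537: [1, 3, 179, 537]. For each d | 537:
  d = 1: 𝟙(1) · μ(537/1) = 1 · 1 = 1
  d = 3: 𝟙(3) · μ(537/3) = 1 · -1 = -1
  d = 179: 𝟙(179) · μ(537/179) = 1 · -1 = -1
  d = 537: 𝟙(537) · μ(537/537) = 1 · 1 = 1
Summing: (𝟙 * μ)(537) = 1 + -1 + -1 + 1 = 0.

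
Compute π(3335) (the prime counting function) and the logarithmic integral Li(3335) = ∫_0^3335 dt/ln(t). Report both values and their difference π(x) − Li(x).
π(3335) = 470;  Li(3335) ≈ 484.32;  π(x) − Li(x) ≈ -14.32.

Direct count of primes ≤ 3335 gives π(3335) = 470. Numerical evaluation of the logarithmic integral gives Li(3335) ≈ 484.32. The difference π(x) − Li(x) ≈ -14.32 is typically negative for small/moderate x (Li(x) overestimates), though Littlewood's theorem shows this sign changes infinitely often.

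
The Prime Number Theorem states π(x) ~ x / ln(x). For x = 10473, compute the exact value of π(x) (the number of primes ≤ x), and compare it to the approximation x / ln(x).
π(10473) = 1281;  x/ln(x) ≈ 1131.41;  relative error ≈ 11.68%.

Directly count primes up to 10473: π(10473) = 1281. The PNT approximation gives 10473/ln(10473) ≈ 10473/9.25656 ≈ 1131.41. Relative error (π(x) − x/ln(x)) / π(x) ≈ 11.68%; the approximation is known to undercount slightly (Li(x) is a better estimate).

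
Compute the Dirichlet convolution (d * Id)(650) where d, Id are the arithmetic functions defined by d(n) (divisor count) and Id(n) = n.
(d * Id)(650) = 2280

Divisors of 650: [1, 2, 5, 10, 13, 25, 26, 50, 65, 130, 325, 650]. For each d | 650:
  d = 1: d(1) · Id(650/1) = 1 · 650 = 650
  d = 2: d(2) · Id(650/2) = 2 · 325 = 650
  d = 5: d(5) · Id(650/5) = 2 · 130 = 260
  d = 10: d(10) · Id(650/10) = 4 · 65 = 260
  d = 13: d(13) · Id(650/13) = 2 · 50 = 100
  d = 25: d(25) · Id(650/25) = 3 · 26 = 78
  d = 26: d(26) · Id(650/26) = 4 · 25 = 100
  d = 50: d(50) · Id(650/50) = 6 · 13 = 78
  d = 65: d(65) · Id(650/65) = 4 · 10 = 40
  d = 130: d(130) · Id(650/130) = 8 · 5 = 40
  d = 325: d(325) · Id(650/325) = 6 · 2 = 12
  d = 650: d(650) · Id(650/650) = 12 · 1 = 12
Summing: (d * Id)(650) = 650 + 650 + 260 + 260 + 100 + 78 + 100 + 78 + 40 + 40 + 12 + 12 = 2280.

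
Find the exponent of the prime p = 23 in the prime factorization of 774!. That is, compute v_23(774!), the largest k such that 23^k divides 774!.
v_23(774!) = 34

Legendre's formula: v_p(n!) = Σ_{k ≥ 1} ⌊n / p^k⌋. For p = 23, n = 774, the terms are:
  ⌊774/23^1⌋ = ⌊774/23⌋ = 33
  ⌊774/23^2⌋ = ⌊774/529⌋ = 1
(the next term ⌊774/23^3⌋ = 0, terminating the sum). Summing: v_23(774!) = 33 + 1 = 34.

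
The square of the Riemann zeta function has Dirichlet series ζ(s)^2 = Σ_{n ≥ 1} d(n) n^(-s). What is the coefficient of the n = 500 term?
d(500) = 12

ζ(s)^2 = (Σ 1/m^s)(Σ 1/k^s). The coefficient of 1/n^s in the product is the number of ordered pairs (m, k) with mk = n, which equals d(n). For n = 500, divisors are [1, 2, 4, 5, 10, 20, 25, 50, 100, 125, 250, 500], so d(500) = 12.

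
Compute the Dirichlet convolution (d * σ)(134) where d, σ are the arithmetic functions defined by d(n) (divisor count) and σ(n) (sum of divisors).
(d * σ)(134) = 350

Divisors of 134: [1, 2, 67, 134]. For each d | 134:
  d = 1: d(1) · σ(134/1) = 1 · 204 = 204
  d = 2: d(2) · σ(134/2) = 2 · 68 = 136
  d = 67: d(67) · σ(134/67) = 2 · 3 = 6
  d = 134: d(134) · σ(134/134) = 4 · 1 = 4
Summing: (d * σ)(134) = 204 + 136 + 6 + 4 = 350.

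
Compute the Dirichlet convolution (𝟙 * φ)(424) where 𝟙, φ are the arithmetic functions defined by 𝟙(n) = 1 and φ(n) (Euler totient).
(𝟙 * φ)(424) = 424

Divisors of 424: [1, 2, 4, 8, 53, 106, 212, 424]. For each d | 424:
  d = 1: 𝟙(1) · φ(424/1) = 1 · 208 = 208
  d = 2: 𝟙(2) · φ(424/2) = 1 · 104 = 104
  d = 4: 𝟙(4) · φ(424/4) = 1 · 52 = 52
  d = 8: 𝟙(8) · φ(424/8) = 1 · 52 = 52
  d = 53: 𝟙(53) · φ(424/53) = 1 · 4 = 4
  d = 106: 𝟙(106) · φ(424/106) = 1 · 2 = 2
  d = 212: 𝟙(212) · φ(424/212) = 1 · 1 = 1
  d = 424: 𝟙(424) · φ(424/424) = 1 · 1 = 1
Summing: (𝟙 * φ)(424) = 208 + 104 + 52 + 52 + 4 + 2 + 1 + 1 = 424.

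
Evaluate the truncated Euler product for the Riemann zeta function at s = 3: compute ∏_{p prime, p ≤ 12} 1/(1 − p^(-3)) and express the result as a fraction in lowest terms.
∏ = 698775/581932

The primes p ≤ 12 are [2, 3, 5, 7, 11]. For each prime, (1 − 1/p^3)^(-1) = p^3 / (p^3 − 1). The product is (1 − 1/2^3)^(-1), (1 − 1/3^3)^(-1), (1 − 1/5^3)^(-1), (1 − 1/7^3)^(-1), (1 − 1/11^3)^(-1) = ∏ p^3 / (p^3 − 1) = 698775/581932.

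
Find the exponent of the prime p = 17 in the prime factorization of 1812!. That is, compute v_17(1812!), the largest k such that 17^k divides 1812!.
v_17(1812!) = 112

Legendre's formula: v_p(n!) = Σ_{k ≥ 1} ⌊n / p^k⌋. For p = 17, n = 1812, the terms are:
  ⌊1812/17^1⌋ = ⌊1812/17⌋ = 106
  ⌊1812/17^2⌋ = ⌊1812/289⌋ = 6
(the next term ⌊1812/17^3⌋ = 0, terminating the sum). Summing: v_17(1812!) = 106 + 6 = 112.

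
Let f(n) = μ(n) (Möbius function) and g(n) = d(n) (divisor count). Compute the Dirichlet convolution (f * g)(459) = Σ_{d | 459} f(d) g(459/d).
(μ * d)(459) = 1

Divisors of 459: [1, 3, 9, 17, 27, 51, 153, 459]. For each d | 459:
  d = 1: μ(1) · d(459/1) = 1 · 8 = 8
  d = 3: μ(3) · d(459/3) = -1 · 6 = -6
  d = 9: μ(9) · d(459/9) = 0 · 4 = 0
  d = 17: μ(17) · d(459/17) = -1 · 4 = -4
  d = 27: μ(27) · d(459/27) = 0 · 2 = 0
  d = 51: μ(51) · d(459/51) = 1 · 3 = 3
  d = 153: μ(153) · d(459/153) = 0 · 2 = 0
  d = 459: μ(459) · d(459/459) = 0 · 1 = 0
Summing: (μ * d)(459) = 8 + -6 + 0 + -4 + 0 + 3 + 0 + 0 = 1.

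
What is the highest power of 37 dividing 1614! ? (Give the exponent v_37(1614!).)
v_37(1614!) = 44

Legendre's formula: v_p(n!) = Σ_{k ≥ 1} ⌊n / p^k⌋. For p = 37, n = 1614, the terms are:
  ⌊1614/37^1⌋ = ⌊1614/37⌋ = 43
  ⌊1614/37^2⌋ = ⌊1614/1369⌋ = 1
(the next term ⌊1614/37^3⌋ = 0, terminating the sum). Summing: v_37(1614!) = 43 + 1 = 44.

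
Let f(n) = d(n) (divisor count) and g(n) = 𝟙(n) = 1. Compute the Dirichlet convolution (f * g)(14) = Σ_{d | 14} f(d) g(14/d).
(d * 𝟙)(14) = 9

Divisors of 14: [1, 2, 7, 14]. For each d | 14:
  d = 1: d(1) · 𝟙(14/1) = 1 · 1 = 1
  d = 2: d(2) · 𝟙(14/2) = 2 · 1 = 2
  d = 7: d(7) · 𝟙(14/7) = 2 · 1 = 2
  d = 14: d(14) · 𝟙(14/14) = 4 · 1 = 4
Summing: (d * 𝟙)(14) = 1 + 2 + 2 + 4 = 9.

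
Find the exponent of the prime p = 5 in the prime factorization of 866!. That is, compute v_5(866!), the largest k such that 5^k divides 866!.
v_5(866!) = 214

Legendre's formula: v_p(n!) = Σ_{k ≥ 1} ⌊n / p^k⌋. For p = 5, n = 866, the terms are:
  ⌊866/5^1⌋ = ⌊866/5⌋ = 173
  ⌊866/5^2⌋ = ⌊866/25⌋ = 34
  ⌊866/5^3⌋ = ⌊866/125⌋ = 6
  ⌊866/5^4⌋ = ⌊866/625⌋ = 1
(the next term ⌊866/5^5⌋ = 0, terminating the sum). Summing: v_5(866!) = 173 + 34 + 6 + 1 = 214.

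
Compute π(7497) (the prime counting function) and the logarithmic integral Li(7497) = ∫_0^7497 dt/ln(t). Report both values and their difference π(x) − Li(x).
π(7497) = 949;  Li(7497) ≈ 970.25;  π(x) − Li(x) ≈ -21.25.

Direct count of primes ≤ 7497 gives π(7497) = 949. Numerical evaluation of the logarithmic integral gives Li(7497) ≈ 970.25. The difference π(x) − Li(x) ≈ -21.25 is typically negative for small/moderate x (Li(x) overestimates), though Littlewood's theorem shows this sign changes infinitely often.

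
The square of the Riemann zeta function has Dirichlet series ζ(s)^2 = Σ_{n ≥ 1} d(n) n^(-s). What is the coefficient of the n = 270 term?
d(270) = 16

ζ(s)^2 = (Σ 1/m^s)(Σ 1/k^s). The coefficient of 1/n^s in the product is the number of ordered pairs (m, k) with mk = n, which equals d(n). For n = 270, divisors are [1, 2, 3, 5, 6, 9, 10, 15, 18, 27, 30, 45, 54, 90, 135, 270], so d(270) = 16.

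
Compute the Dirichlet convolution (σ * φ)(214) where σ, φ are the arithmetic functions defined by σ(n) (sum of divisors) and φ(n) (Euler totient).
(σ * φ)(214) = 856

Divisors of 214: [1, 2, 107, 214]. For each d | 214:
  d = 1: σ(1) · φ(214/1) = 1 · 106 = 106
  d = 2: σ(2) · φ(214/2) = 3 · 106 = 318
  d = 107: σ(107) · φ(214/107) = 108 · 1 = 108
  d = 214: σ(214) · φ(214/214) = 324 · 1 = 324
Summing: (σ * φ)(214) = 106 + 318 + 108 + 324 = 856.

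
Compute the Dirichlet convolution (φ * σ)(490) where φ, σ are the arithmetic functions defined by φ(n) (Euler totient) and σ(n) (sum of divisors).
(φ * σ)(490) = 5880

Divisors of 490: [1, 2, 5, 7, 10, 14, 35, 49, 70, 98, 245, 490]. For each d | 490:
  d = 1: φ(1) · σ(490/1) = 1 · 1026 = 1026
  d = 2: φ(2) · σ(490/2) = 1 · 342 = 342
  d = 5: φ(5) · σ(490/5) = 4 · 171 = 684
  d = 7: φ(7) · σ(490/7) = 6 · 144 = 864
  d = 10: φ(10) · σ(490/10) = 4 · 57 = 228
  d = 14: φ(14) · σ(490/14) = 6 · 48 = 288
  d = 35: φ(35) · σ(490/35) = 24 · 24 = 576
  d = 49: φ(49) · σ(490/49) = 42 · 18 = 756
  d = 70: φ(70) · σ(490/70) = 24 · 8 = 192
  d = 98: φ(98) · σ(490/98) = 42 · 6 = 252
  d = 245: φ(245) · σ(490/245) = 168 · 3 = 504
  d = 490: φ(490) · σ(490/490) = 168 · 1 = 168
Summing: (φ * σ)(490) = 1026 + 342 + 684 + 864 + 228 + 288 + 576 + 756 + 192 + 252 + 504 + 168 = 5880.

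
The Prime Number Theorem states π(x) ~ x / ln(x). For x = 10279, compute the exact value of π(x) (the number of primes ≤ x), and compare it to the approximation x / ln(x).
π(10279) = 1261;  x/ln(x) ≈ 1112.70;  relative error ≈ 11.76%.

Directly count primes up to 10279: π(10279) = 1261. The PNT approximation gives 10279/ln(10279) ≈ 10279/9.23786 ≈ 1112.70. Relative error (π(x) − x/ln(x)) / π(x) ≈ 11.76%; the approximation is known to undercount slightly (Li(x) is a better estimate).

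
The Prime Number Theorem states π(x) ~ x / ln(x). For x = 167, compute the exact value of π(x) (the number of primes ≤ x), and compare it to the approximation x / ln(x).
π(167) = 39;  x/ln(x) ≈ 32.63;  relative error ≈ 16.33%.

Directly count primes up to 167: π(167) = 39. The PNT approximation gives 167/ln(167) ≈ 167/5.11799 ≈ 32.63. Relative error (π(x) − x/ln(x)) / π(x) ≈ 16.33%; the approximation is known to undercount slightly (Li(x) is a better estimate).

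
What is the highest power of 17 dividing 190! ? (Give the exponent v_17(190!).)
v_17(190!) = 11

Legendre's formula: v_p(n!) = Σ_{k ≥ 1} ⌊n / p^k⌋. For p = 17, n = 190, the terms are:
  ⌊190/17^1⌋ = ⌊190/17⌋ = 11
(the next term ⌊190/17^2⌋ = 0, terminating the sum). Summing: v_17(190!) = 11 = 11.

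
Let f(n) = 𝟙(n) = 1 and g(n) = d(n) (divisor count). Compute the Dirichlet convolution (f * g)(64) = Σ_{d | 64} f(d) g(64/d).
(𝟙 * d)(64) = 28

Divisors of 64: [1, 2, 4, 8, 16, 32, 64]. For each d | 64:
  d = 1: 𝟙(1) · d(64/1) = 1 · 7 = 7
  d = 2: 𝟙(2) · d(64/2) = 1 · 6 = 6
  d = 4: 𝟙(4) · d(64/4) = 1 · 5 = 5
  d = 8: 𝟙(8) · d(64/8) = 1 · 4 = 4
  d = 16: 𝟙(16) · d(64/16) = 1 · 3 = 3
  d = 32: 𝟙(32) · d(64/32) = 1 · 2 = 2
  d = 64: 𝟙(64) · d(64/64) = 1 · 1 = 1
Summing: (𝟙 * d)(64) = 7 + 6 + 5 + 4 + 3 + 2 + 1 = 28.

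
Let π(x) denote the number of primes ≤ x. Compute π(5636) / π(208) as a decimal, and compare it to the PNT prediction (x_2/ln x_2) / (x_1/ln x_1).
π(5636)/π(208) = 739/46 ≈ 16.0652;  PNT prediction ≈ 16.7452.

π(208) = 46 and π(5636) = 739, so π(5636)/π(208) ≈ 16.0652. The PNT-predicted ratio is (5636/ln(5636)) / (208/ln(208)) ≈ 16.7452. The two agree to within a few percent, as expected.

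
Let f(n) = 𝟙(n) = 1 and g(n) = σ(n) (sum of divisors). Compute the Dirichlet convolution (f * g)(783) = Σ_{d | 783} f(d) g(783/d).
(𝟙 * σ)(783) = 1798

Divisors of 783: [1, 3, 9, 27, 29, 87, 261, 783]. For each d | 783:
  d = 1: 𝟙(1) · σ(783/1) = 1 · 1200 = 1200
  d = 3: 𝟙(3) · σ(783/3) = 1 · 390 = 390
  d = 9: 𝟙(9) · σ(783/9) = 1 · 120 = 120
  d = 27: 𝟙(27) · σ(783/27) = 1 · 30 = 30
  d = 29: 𝟙(29) · σ(783/29) = 1 · 40 = 40
  d = 87: 𝟙(87) · σ(783/87) = 1 · 13 = 13
  d = 261: 𝟙(261) · σ(783/261) = 1 · 4 = 4
  d = 783: 𝟙(783) · σ(783/783) = 1 · 1 = 1
Summing: (𝟙 * σ)(783) = 1200 + 390 + 120 + 30 + 40 + 13 + 4 + 1 = 1798.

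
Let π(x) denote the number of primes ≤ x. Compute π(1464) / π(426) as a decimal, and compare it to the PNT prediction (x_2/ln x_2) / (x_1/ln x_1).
π(1464)/π(426) = 232/82 ≈ 2.8293;  PNT prediction ≈ 2.8546.

π(426) = 82 and π(1464) = 232, so π(1464)/π(426) ≈ 2.8293. The PNT-predicted ratio is (1464/ln(1464)) / (426/ln(426)) ≈ 2.8546. The two agree to within a few percent, as expected.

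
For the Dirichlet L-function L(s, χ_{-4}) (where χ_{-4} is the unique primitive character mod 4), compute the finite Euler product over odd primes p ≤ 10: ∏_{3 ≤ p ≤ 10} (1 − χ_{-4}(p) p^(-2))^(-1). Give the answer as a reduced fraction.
∏ = 147/160

The odd primes p ≤ 10 are [3, 5, 7]. For each, χ(p) = 1 if p ≡ 1 mod 4, χ(p) = −1 if p ≡ 3 mod 4. Taking (1 − χ(p)/p^2)^(-1) = p^2/(p^2 − χ(p)): (1 − (-1)/3^2)^(-1) · (1 − (1)/5^2)^(-1) · (1 − (-1)/7^2)^(-1) = 147/160.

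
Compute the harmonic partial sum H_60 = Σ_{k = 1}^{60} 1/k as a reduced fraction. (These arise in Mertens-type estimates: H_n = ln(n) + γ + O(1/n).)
H_60 = 15117092380124150817026911/3230237388259077233637600

Direct summation: H_60 = 1 + 1/2 + ... + 1/60. The least common denominator is lcm(1, ..., 60) = 9690712164777231700912800; over this denominator the numerator is 9690712164777231700912800 + 4845356082388615850456400 + 3230237388259077233637600 + 2422678041194307925228200 + 1938142432955446340182560 + 1615118694129538616818800 + 1384387452111033100130400 + 1211339020597153962614100 + 1076745796086359077879200 + 969071216477723170091280 + 880973833161566518264800 + 807559347064769308409400 + 745439397290556284685600 + 692193726055516550065200 + 646047477651815446727520 + 605669510298576981307050 + 570041892045719511818400 + 538372898043179538939600 + 510037482356696405311200 + 484535608238861585045640 + 461462484037011033376800 + 440486916580783259132400 + 421335311512053552213600 + 403779673532384654204700 + 387628486591089268036512 + 372719698645278142342800 + 358915265362119692626400 + 346096863027758275032600 + 334162488440594196583200 + 323023738825907723363760 + 312603618218620377448800 + 302834755149288490653525 + 293657944387188839421600 + 285020946022859755909200 + 276877490422206620026080 + 269186449021589769469800 + 261911139588573829754400 + 255018741178348202655600 + 248479799096852094895200 + 242267804119430792522820 + 236358833287249553680800 + 230731242018505516688400 + 225365399180865853509600 + 220243458290391629566200 + 215349159217271815575840 + 210667655756026776106800 + 206185365208026206402400 + 201889836766192327102350 + 197769636015861871447200 + 193814243295544634018256 + 190013964015239837272800 + 186359849322639071171400 + 182843625750513805677600 + 179457632681059846313200 + 176194766632313303652960 + 173048431513879137516300 + 170012494118898801770400 + 167081244220297098291600 + 164249358725037825439200 + 161511869412953861681880 = 45351277140372452451080733, so H_60 = 45351277140372452451080733/9690712164777231700912800; reducing by gcd(45351277140372452451080733, 9690712164777231700912800) = 3 gives 15117092380124150817026911/3230237388259077233637600 ≈ 4.67987. (The PNT-adjacent estimate ln(60) + γ ≈ 4.67156 matches within O(1/n).)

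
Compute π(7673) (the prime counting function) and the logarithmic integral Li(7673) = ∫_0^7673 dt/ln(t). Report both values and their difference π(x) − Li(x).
π(7673) = 973;  Li(7673) ≈ 989.95;  π(x) − Li(x) ≈ -16.95.

Direct count of primes ≤ 7673 gives π(7673) = 973. Numerical evaluation of the logarithmic integral gives Li(7673) ≈ 989.95. The difference π(x) − Li(x) ≈ -16.95 is typically negative for small/moderate x (Li(x) overestimates), though Littlewood's theorem shows this sign changes infinitely often.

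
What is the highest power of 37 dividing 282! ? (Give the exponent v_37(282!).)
v_37(282!) = 7

Legendre's formula: v_p(n!) = Σ_{k ≥ 1} ⌊n / p^k⌋. For p = 37, n = 282, the terms are:
  ⌊282/37^1⌋ = ⌊282/37⌋ = 7
(the next term ⌊282/37^2⌋ = 0, terminating the sum). Summing: v_37(282!) = 7 = 7.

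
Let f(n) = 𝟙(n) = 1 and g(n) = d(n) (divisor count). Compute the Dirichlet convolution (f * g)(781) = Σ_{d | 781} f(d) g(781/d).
(𝟙 * d)(781) = 9

Divisors of 781: [1, 11, 71, 781]. For each d | 781:
  d = 1: 𝟙(1) · d(781/1) = 1 · 4 = 4
  d = 11: 𝟙(11) · d(781/11) = 1 · 2 = 2
  d = 71: 𝟙(71) · d(781/71) = 1 · 2 = 2
  d = 781: 𝟙(781) · d(781/781) = 1 · 1 = 1
Summing: (𝟙 * d)(781) = 4 + 2 + 2 + 1 = 9.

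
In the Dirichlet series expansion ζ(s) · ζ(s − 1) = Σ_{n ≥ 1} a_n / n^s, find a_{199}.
σ(199) = 200

In the product (Σ m^0/m^s)(Σ k / k^s) = Σ (Σ_{d | n} d) / n^s, the coefficient of 1/n^s is σ(n) = Σ_{d | n} d. For n = 199, divisors are [1, 199]; summing: σ(199) = 200.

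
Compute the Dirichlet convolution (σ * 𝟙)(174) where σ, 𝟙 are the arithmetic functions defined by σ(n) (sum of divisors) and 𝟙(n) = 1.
(σ * 𝟙)(174) = 620

Divisors of 174: [1, 2, 3, 6, 29, 58, 87, 174]. For each d | 174:
  d = 1: σ(1) · 𝟙(174/1) = 1 · 1 = 1
  d = 2: σ(2) · 𝟙(174/2) = 3 · 1 = 3
  d = 3: σ(3) · 𝟙(174/3) = 4 · 1 = 4
  d = 6: σ(6) · 𝟙(174/6) = 12 · 1 = 12
  d = 29: σ(29) · 𝟙(174/29) = 30 · 1 = 30
  d = 58: σ(58) · 𝟙(174/58) = 90 · 1 = 90
  d = 87: σ(87) · 𝟙(174/87) = 120 · 1 = 120
  d = 174: σ(174) · 𝟙(174/174) = 360 · 1 = 360
Summing: (σ * 𝟙)(174) = 1 + 3 + 4 + 12 + 30 + 90 + 120 + 360 = 620.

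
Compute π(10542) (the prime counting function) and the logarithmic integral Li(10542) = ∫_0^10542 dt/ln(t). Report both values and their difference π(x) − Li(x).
π(10542) = 1288;  Li(10542) ≈ 1304.81;  π(x) − Li(x) ≈ -16.81.

Direct count of primes ≤ 10542 gives π(10542) = 1288. Numerical evaluation of the logarithmic integral gives Li(10542) ≈ 1304.81. The difference π(x) − Li(x) ≈ -16.81 is typically negative for small/moderate x (Li(x) overestimates), though Littlewood's theorem shows this sign changes infinitely often.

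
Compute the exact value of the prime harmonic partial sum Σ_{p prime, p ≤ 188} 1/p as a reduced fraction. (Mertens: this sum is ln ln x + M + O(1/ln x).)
Σ 1/p = 10408867916382550633331528920459565913027063402071390584941986323453055203/5397346292805549782720214077673687806275517530364350655459511599582614290

π(188) = 42, so the primes ≤ 188 are [2, 3, 5, 7, 11, 13, 17, 19, 23, 29, 31, 37, 41, 43, 47, 53, 59, 61, 67, 71, 73, 79, 83, 89, 97, 101, 103, 107, 109, 113, 127, 131, 137, 139, 149, 151, 157, 163, 167, 173, 179, 181]. Summing 1/p over these primes: 10408867916382550633331528920459565913027063402071390584941986323453055203/5397346292805549782720214077673687806275517530364350655459511599582614290 ≈ 1.9285. Mertens estimate ln ln(188) + 0.2615 ≈ 1.9171.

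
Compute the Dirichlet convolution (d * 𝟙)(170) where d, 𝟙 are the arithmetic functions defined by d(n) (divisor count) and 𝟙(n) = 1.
(d * 𝟙)(170) = 27

Divisors of 170: [1, 2, 5, 10, 17, 34, 85, 170]. For each d | 170:
  d = 1: d(1) · 𝟙(170/1) = 1 · 1 = 1
  d = 2: d(2) · 𝟙(170/2) = 2 · 1 = 2
  d = 5: d(5) · 𝟙(170/5) = 2 · 1 = 2
  d = 10: d(10) · 𝟙(170/10) = 4 · 1 = 4
  d = 17: d(17) · 𝟙(170/17) = 2 · 1 = 2
  d = 34: d(34) · 𝟙(170/34) = 4 · 1 = 4
  d = 85: d(85) · 𝟙(170/85) = 4 · 1 = 4
  d = 170: d(170) · 𝟙(170/170) = 8 · 1 = 8
Summing: (d * 𝟙)(170) = 1 + 2 + 2 + 4 + 2 + 4 + 4 + 8 = 27.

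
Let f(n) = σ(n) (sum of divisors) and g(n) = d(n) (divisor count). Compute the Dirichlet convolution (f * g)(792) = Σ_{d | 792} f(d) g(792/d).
(σ * d)(792) = 14112

Divisors of 792: [1, 2, 3, 4, 6, 8, 9, 11, 12, 18, 22, 24, 33, 36, 44, 66, 72, 88, 99, 132, 198, 264, 396, 792]. For each d | 792:
  d = 1: σ(1) · d(792/1) = 1 · 24 = 24
  d = 2: σ(2) · d(792/2) = 3 · 18 = 54
  d = 3: σ(3) · d(792/3) = 4 · 16 = 64
  d = 4: σ(4) · d(792/4) = 7 · 12 = 84
  d = 6: σ(6) · d(792/6) = 12 · 12 = 144
  d = 8: σ(8) · d(792/8) = 15 · 6 = 90
  d = 9: σ(9) · d(792/9) = 13 · 8 = 104
  d = 11: σ(11) · d(792/11) = 12 · 12 = 144
  d = 12: σ(12) · d(792/12) = 28 · 8 = 224
  d = 18: σ(18) · d(792/18) = 39 · 6 = 234
  d = 22: σ(22) · d(792/22) = 36 · 9 = 324
  d = 24: σ(24) · d(792/24) = 60 · 4 = 240
  d = 33: σ(33) · d(792/33) = 48 · 8 = 384
  d = 36: σ(36) · d(792/36) = 91 · 4 = 364
  d = 44: σ(44) · d(792/44) = 84 · 6 = 504
  d = 66: σ(66) · d(792/66) = 144 · 6 = 864
  d = 72: σ(72) · d(792/72) = 195 · 2 = 390
  d = 88: σ(88) · d(792/88) = 180 · 3 = 540
  d = 99: σ(99) · d(792/99) = 156 · 4 = 624
  d = 132: σ(132) · d(792/132) = 336 · 4 = 1344
  d = 198: σ(198) · d(792/198) = 468 · 3 = 1404
  d = 264: σ(264) · d(792/264) = 720 · 2 = 1440
  d = 396: σ(396) · d(792/396) = 1092 · 2 = 2184
  d = 792: σ(792) · d(792/792) = 2340 · 1 = 2340
Summing: (σ * d)(792) = 24 + 54 + 64 + 84 + 144 + 90 + 104 + 144 + 224 + 234 + 324 + 240 + 384 + 364 + 504 + 864 + 390 + 540 + 624 + 1344 + 1404 + 1440 + 2184 + 2340 = 14112.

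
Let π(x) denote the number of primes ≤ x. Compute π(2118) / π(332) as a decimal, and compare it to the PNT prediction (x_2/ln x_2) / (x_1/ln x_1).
π(2118)/π(332) = 319/67 ≈ 4.7612;  PNT prediction ≈ 4.8358.

π(332) = 67 and π(2118) = 319, so π(2118)/π(332) ≈ 4.7612. The PNT-predicted ratio is (2118/ln(2118)) / (332/ln(332)) ≈ 4.8358. The two agree to within a few percent, as expected.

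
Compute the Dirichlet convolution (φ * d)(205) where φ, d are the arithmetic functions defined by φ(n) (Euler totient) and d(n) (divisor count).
(φ * d)(205) = 252

Divisors of 205: [1, 5, 41, 205]. For each d | 205:
  d = 1: φ(1) · d(205/1) = 1 · 4 = 4
  d = 5: φ(5) · d(205/5) = 4 · 2 = 8
  d = 41: φ(41) · d(205/41) = 40 · 2 = 80
  d = 205: φ(205) · d(205/205) = 160 · 1 = 160
Summing: (φ * d)(205) = 4 + 8 + 80 + 160 = 252.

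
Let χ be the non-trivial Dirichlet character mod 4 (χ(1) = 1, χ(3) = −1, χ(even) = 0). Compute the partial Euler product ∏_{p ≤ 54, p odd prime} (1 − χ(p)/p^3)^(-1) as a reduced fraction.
∏ = 825131832927904152751703886265311831503045/851571808026684219819301170519057245405184

The odd primes p ≤ 54 are [3, 5, 7, 11, 13, 17, 19, 23, 29, 31, 37, 41, 43, 47, 53]. For each, χ(p) = 1 if p ≡ 1 mod 4, χ(p) = −1 if p ≡ 3 mod 4. Taking (1 − χ(p)/p^3)^(-1) = p^3/(p^3 − χ(p)): (1 − (-1)/3^3)^(-1) · (1 − (1)/5^3)^(-1) · (1 − (-1)/7^3)^(-1) · (1 − (-1)/11^3)^(-1) · (1 − (1)/13^3)^(-1) · (1 − (1)/17^3)^(-1) · (1 − (-1)/19^3)^(-1) · (1 − (-1)/23^3)^(-1) · (1 − (1)/29^3)^(-1) · (1 − (-1)/31^3)^(-1) · (1 − (1)/37^3)^(-1) · (1 − (1)/41^3)^(-1) · (1 − (-1)/43^3)^(-1) · (1 − (-1)/47^3)^(-1) · (1 − (1)/53^3)^(-1) = 825131832927904152751703886265311831503045/851571808026684219819301170519057245405184.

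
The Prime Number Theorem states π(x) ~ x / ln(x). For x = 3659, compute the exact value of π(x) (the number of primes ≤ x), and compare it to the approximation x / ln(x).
π(3659) = 511;  x/ln(x) ≈ 445.95;  relative error ≈ 12.73%.

Directly count primes up to 3659: π(3659) = 511. The PNT approximation gives 3659/ln(3659) ≈ 3659/8.20495 ≈ 445.95. Relative error (π(x) − x/ln(x)) / π(x) ≈ 12.73%; the approximation is known to undercount slightly (Li(x) is a better estimate).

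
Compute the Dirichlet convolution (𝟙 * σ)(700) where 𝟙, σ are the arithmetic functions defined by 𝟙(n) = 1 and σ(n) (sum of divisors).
(𝟙 * σ)(700) = 3762

Divisors of 700: [1, 2, 4, 5, 7, 10, 14, 20, 25, 28, 35, 50, 70, 100, 140, 175, 350, 700]. For each d | 700:
  d = 1: 𝟙(1) · σ(700/1) = 1 · 1736 = 1736
  d = 2: 𝟙(2) · σ(700/2) = 1 · 744 = 744
  d = 4: 𝟙(4) · σ(700/4) = 1 · 248 = 248
  d = 5: 𝟙(5) · σ(700/5) = 1 · 336 = 336
  d = 7: 𝟙(7) · σ(700/7) = 1 · 217 = 217
  d = 10: 𝟙(10) · σ(700/10) = 1 · 144 = 144
  d = 14: 𝟙(14) · σ(700/14) = 1 · 93 = 93
  d = 20: 𝟙(20) · σ(700/20) = 1 · 48 = 48
  d = 25: 𝟙(25) · σ(700/25) = 1 · 56 = 56
  d = 28: 𝟙(28) · σ(700/28) = 1 · 31 = 31
  d = 35: 𝟙(35) · σ(700/35) = 1 · 42 = 42
  d = 50: 𝟙(50) · σ(700/50) = 1 · 24 = 24
  d = 70: 𝟙(70) · σ(700/70) = 1 · 18 = 18
  d = 100: 𝟙(100) · σ(700/100) = 1 · 8 = 8
  d = 140: 𝟙(140) · σ(700/140) = 1 · 6 = 6
  d = 175: 𝟙(175) · σ(700/175) = 1 · 7 = 7
  d = 350: 𝟙(350) · σ(700/350) = 1 · 3 = 3
  d = 700: 𝟙(700) · σ(700/700) = 1 · 1 = 1
Summing: (𝟙 * σ)(700) = 1736 + 744 + 248 + 336 + 217 + 144 + 93 + 48 + 56 + 31 + 42 + 24 + 18 + 8 + 6 + 7 + 3 + 1 = 3762.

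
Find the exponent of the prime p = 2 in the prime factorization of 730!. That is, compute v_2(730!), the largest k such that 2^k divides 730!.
v_2(730!) = 724

Legendre's formula: v_p(n!) = Σ_{k ≥ 1} ⌊n / p^k⌋. For p = 2, n = 730, the terms are:
  ⌊730/2^1⌋ = ⌊730/2⌋ = 365
  ⌊730/2^2⌋ = ⌊730/4⌋ = 182
  ⌊730/2^3⌋ = ⌊730/8⌋ = 91
  ⌊730/2^4⌋ = ⌊730/16⌋ = 45
  ⌊730/2^5⌋ = ⌊730/32⌋ = 22
  ⌊730/2^6⌋ = ⌊730/64⌋ = 11
  ⌊730/2^7⌋ = ⌊730/128⌋ = 5
  ⌊730/2^8⌋ = ⌊730/256⌋ = 2
  ⌊730/2^9⌋ = ⌊730/512⌋ = 1
(the next term ⌊730/2^10⌋ = 0, terminating the sum). Summing: v_2(730!) = 365 + 182 + 91 + 45 + 22 + 11 + 5 + 2 + 1 = 724.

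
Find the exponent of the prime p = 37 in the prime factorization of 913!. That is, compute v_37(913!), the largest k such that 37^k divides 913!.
v_37(913!) = 24

Legendre's formula: v_p(n!) = Σ_{k ≥ 1} ⌊n / p^k⌋. For p = 37, n = 913, the terms are:
  ⌊913/37^1⌋ = ⌊913/37⌋ = 24
(the next term ⌊913/37^2⌋ = 0, terminating the sum). Summing: v_37(913!) = 24 = 24.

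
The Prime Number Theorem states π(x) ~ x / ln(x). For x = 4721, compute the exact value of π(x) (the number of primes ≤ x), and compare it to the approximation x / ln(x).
π(4721) = 636;  x/ln(x) ≈ 558.05;  relative error ≈ 12.26%.

Directly count primes up to 4721: π(4721) = 636. The PNT approximation gives 4721/ln(4721) ≈ 4721/8.45978 ≈ 558.05. Relative error (π(x) − x/ln(x)) / π(x) ≈ 12.26%; the approximation is known to undercount slightly (Li(x) is a better estimate).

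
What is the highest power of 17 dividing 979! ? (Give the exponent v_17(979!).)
v_17(979!) = 60

Legendre's formula: v_p(n!) = Σ_{k ≥ 1} ⌊n / p^k⌋. For p = 17, n = 979, the terms are:
  ⌊979/17^1⌋ = ⌊979/17⌋ = 57
  ⌊979/17^2⌋ = ⌊979/289⌋ = 3
(the next term ⌊979/17^3⌋ = 0, terminating the sum). Summing: v_17(979!) = 57 + 3 = 60.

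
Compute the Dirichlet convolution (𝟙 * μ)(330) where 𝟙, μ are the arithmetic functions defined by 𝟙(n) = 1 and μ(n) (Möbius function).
(𝟙 * μ)(330) = 0

Divisors of 330: [1, 2, 3, 5, 6, 10, 11, 15, 22, 30, 33, 55, 66, 110, 165, 330]. For each d | 330:
  d = 1: 𝟙(1) · μ(330/1) = 1 · 1 = 1
  d = 2: 𝟙(2) · μ(330/2) = 1 · -1 = -1
  d = 3: 𝟙(3) · μ(330/3) = 1 · -1 = -1
  d = 5: 𝟙(5) · μ(330/5) = 1 · -1 = -1
  d = 6: 𝟙(6) · μ(330/6) = 1 · 1 = 1
  d = 10: 𝟙(10) · μ(330/10) = 1 · 1 = 1
  d = 11: 𝟙(11) · μ(330/11) = 1 · -1 = -1
  d = 15: 𝟙(15) · μ(330/15) = 1 · 1 = 1
  d = 22: 𝟙(22) · μ(330/22) = 1 · 1 = 1
  d = 30: 𝟙(30) · μ(330/30) = 1 · -1 = -1
  d = 33: 𝟙(33) · μ(330/33) = 1 · 1 = 1
  d = 55: 𝟙(55) · μ(330/55) = 1 · 1 = 1
  d = 66: 𝟙(66) · μ(330/66) = 1 · -1 = -1
  d = 110: 𝟙(110) · μ(330/110) = 1 · -1 = -1
  d = 165: 𝟙(165) · μ(330/165) = 1 · -1 = -1
  d = 330: 𝟙(330) · μ(330/330) = 1 · 1 = 1
Summing: (𝟙 * μ)(330) = 1 + -1 + -1 + -1 + 1 + 1 + -1 + 1 + 1 + -1 + 1 + 1 + -1 + -1 + -1 + 1 = 0.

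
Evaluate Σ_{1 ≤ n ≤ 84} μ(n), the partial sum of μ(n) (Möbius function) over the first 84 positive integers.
Σ_{n ≤ 84} μ(n) = -4

Compute μ(n) for each 1 ≤ n ≤ 84: μ(1) = 1, μ(2) = -1, μ(3) = -1, μ(4) = 0, μ(5) = -1, μ(6) = 1, μ(7) = -1, μ(8) = 0, μ(9) = 0, μ(10) = 1, μ(11) = -1, μ(12) = 0, μ(13) = -1, μ(14) = 1, μ(15) = 1, μ(16) = 0, μ(17) = -1, μ(18) = 0, μ(19) = -1, μ(20) = 0, μ(21) = 1, μ(22) = 1, μ(23) = -1, μ(24) = 0, μ(25) = 0, μ(26) = 1, μ(27) = 0, μ(28) = 0, μ(29) = -1, μ(30) = -1, μ(31) = -1, μ(32) = 0, μ(33) = 1, μ(34) = 1, μ(35) = 1, μ(36) = 0, μ(37) = -1, μ(38) = 1, μ(39) = 1, μ(40) = 0, μ(41) = -1, μ(42) = -1, μ(43) = -1, μ(44) = 0, μ(45) = 0, μ(46) = 1, μ(47) = -1, μ(48) = 0, μ(49) = 0, μ(50) = 0, μ(51) = 1, μ(52) = 0, μ(53) = -1, μ(54) = 0, μ(55) = 1, μ(56) = 0, μ(57) = 1, μ(58) = 1, μ(59) = -1, μ(60) = 0, μ(61) = -1, μ(62) = 1, μ(63) = 0, μ(64) = 0, μ(65) = 1, μ(66) = -1, μ(67) = -1, μ(68) = 0, μ(69) = 1, μ(70) = -1, μ(71) = -1, μ(72) = 0, μ(73) = -1, μ(74) = 1, μ(75) = 0, μ(76) = 0, μ(77) = 1, μ(78) = -1, μ(79) = -1, μ(80) = 0, μ(81) = 0, μ(82) = 1, μ(83) = -1, μ(84) = 0. Summing all 84 values: -4. (Mertens function M(x) = Σ_{n ≤ x} μ(n); on average M(x) should be small (PNT ⟺ M(x) = o(x)).)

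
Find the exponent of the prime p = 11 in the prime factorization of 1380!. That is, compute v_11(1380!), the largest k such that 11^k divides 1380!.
v_11(1380!) = 137

Legendre's formula: v_p(n!) = Σ_{k ≥ 1} ⌊n / p^k⌋. For p = 11, n = 1380, the terms are:
  ⌊1380/11^1⌋ = ⌊1380/11⌋ = 125
  ⌊1380/11^2⌋ = ⌊1380/121⌋ = 11
  ⌊1380/11^3⌋ = ⌊1380/1331⌋ = 1
(the next term ⌊1380/11^4⌋ = 0, terminating the sum). Summing: v_11(1380!) = 125 + 11 + 1 = 137.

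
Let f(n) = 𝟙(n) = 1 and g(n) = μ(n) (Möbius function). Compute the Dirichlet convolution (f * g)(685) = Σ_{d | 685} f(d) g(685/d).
(𝟙 * μ)(685) = 0

Divisors of 685: [1, 5, 137, 685]. For each d | 685:
  d = 1: 𝟙(1) · μ(685/1) = 1 · 1 = 1
  d = 5: 𝟙(5) · μ(685/5) = 1 · -1 = -1
  d = 137: 𝟙(137) · μ(685/137) = 1 · -1 = -1
  d = 685: 𝟙(685) · μ(685/685) = 1 · 1 = 1
Summing: (𝟙 * μ)(685) = 1 + -1 + -1 + 1 = 0.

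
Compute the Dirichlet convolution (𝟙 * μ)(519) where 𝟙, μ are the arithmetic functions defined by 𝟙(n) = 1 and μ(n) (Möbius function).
(𝟙 * μ)(519) = 0

Divisors of 519: [1, 3, 173, 519]. For each d | 519:
  d = 1: 𝟙(1) · μ(519/1) = 1 · 1 = 1
  d = 3: 𝟙(3) · μ(519/3) = 1 · -1 = -1
  d = 173: 𝟙(173) · μ(519/173) = 1 · -1 = -1
  d = 519: 𝟙(519) · μ(519/519) = 1 · 1 = 1
Summing: (𝟙 * μ)(519) = 1 + -1 + -1 + 1 = 0.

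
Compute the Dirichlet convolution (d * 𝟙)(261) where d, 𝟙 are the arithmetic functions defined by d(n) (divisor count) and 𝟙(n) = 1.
(d * 𝟙)(261) = 18

Divisors of 261: [1, 3, 9, 29, 87, 261]. For each d | 261:
  d = 1: d(1) · 𝟙(261/1) = 1 · 1 = 1
  d = 3: d(3) · 𝟙(261/3) = 2 · 1 = 2
  d = 9: d(9) · 𝟙(261/9) = 3 · 1 = 3
  d = 29: d(29) · 𝟙(261/29) = 2 · 1 = 2
  d = 87: d(87) · 𝟙(261/87) = 4 · 1 = 4
  d = 261: d(261) · 𝟙(261/261) = 6 · 1 = 6
Summing: (d * 𝟙)(261) = 1 + 2 + 3 + 2 + 4 + 6 = 18.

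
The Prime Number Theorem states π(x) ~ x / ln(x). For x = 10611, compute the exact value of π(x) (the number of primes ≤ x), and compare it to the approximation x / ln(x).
π(10611) = 1294;  x/ln(x) ≈ 1144.70;  relative error ≈ 11.54%.

Directly count primes up to 10611: π(10611) = 1294. The PNT approximation gives 10611/ln(10611) ≈ 10611/9.26965 ≈ 1144.70. Relative error (π(x) − x/ln(x)) / π(x) ≈ 11.54%; the approximation is known to undercount slightly (Li(x) is a better estimate).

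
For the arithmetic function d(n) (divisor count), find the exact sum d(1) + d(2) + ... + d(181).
Σ_{n ≤ 181} d(n) = 973

Compute d(n) for each 1 ≤ n ≤ 181: d(1) = 1, d(2) = 2, d(3) = 2, d(4) = 3, d(5) = 2, d(6) = 4, d(7) = 2, d(8) = 4, d(9) = 3, d(10) = 4, d(11) = 2, d(12) = 6, d(13) = 2, d(14) = 4, d(15) = 4, d(16) = 5, d(17) = 2, d(18) = 6, d(19) = 2, d(20) = 6, d(21) = 4, d(22) = 4, d(23) = 2, d(24) = 8, d(25) = 3, d(26) = 4, d(27) = 4, d(28) = 6, d(29) = 2, d(30) = 8, d(31) = 2, d(32) = 6, d(33) = 4, d(34) = 4, d(35) = 4, d(36) = 9, d(37) = 2, d(38) = 4, d(39) = 4, d(40) = 8, d(41) = 2, d(42) = 8, d(43) = 2, d(44) = 6, d(45) = 6, d(46) = 4, d(47) = 2, d(48) = 10, d(49) = 3, d(50) = 6, d(51) = 4, d(52) = 6, d(53) = 2, d(54) = 8, d(55) = 4, d(56) = 8, d(57) = 4, d(58) = 4, d(59) = 2, d(60) = 12, d(61) = 2, d(62) = 4, d(63) = 6, d(64) = 7, d(65) = 4, d(66) = 8, d(67) = 2, d(68) = 6, d(69) = 4, d(70) = 8, d(71) = 2, d(72) = 12, d(73) = 2, d(74) = 4, d(75) = 6, d(76) = 6, d(77) = 4, d(78) = 8, d(79) = 2, d(80) = 10, d(81) = 5, d(82) = 4, d(83) = 2, d(84) = 12, d(85) = 4, d(86) = 4, d(87) = 4, d(88) = 8, d(89) = 2, d(90) = 12, d(91) = 4, d(92) = 6, d(93) = 4, d(94) = 4, d(95) = 4, d(96) = 12, d(97) = 2, d(98) = 6, d(99) = 6, d(100) = 9, d(101) = 2, d(102) = 8, d(103) = 2, d(104) = 8, d(105) = 8, d(106) = 4, d(107) = 2, d(108) = 12, d(109) = 2, d(110) = 8, d(111) = 4, d(112) = 10, d(113) = 2, d(114) = 8, d(115) = 4, d(116) = 6, d(117) = 6, d(118) = 4, d(119) = 4, d(120) = 16, d(121) = 3, d(122) = 4, d(123) = 4, d(124) = 6, d(125) = 4, d(126) = 12, d(127) = 2, d(128) = 8, d(129) = 4, d(130) = 8, d(131) = 2, d(132) = 12, d(133) = 4, d(134) = 4, d(135) = 8, d(136) = 8, d(137) = 2, d(138) = 8, d(139) = 2, d(140) = 12, d(141) = 4, d(142) = 4, d(143) = 4, d(144) = 15, d(145) = 4, d(146) = 4, d(147) = 6, d(148) = 6, d(149) = 2, d(150) = 12, d(151) = 2, d(152) = 8, d(153) = 6, d(154) = 8, d(155) = 4, d(156) = 12, d(157) = 2, d(158) = 4, d(159) = 4, d(160) = 12, d(161) = 4, d(162) = 10, d(163) = 2, d(164) = 6, d(165) = 8, d(166) = 4, d(167) = 2, d(168) = 16, d(169) = 3, d(170) = 8, d(171) = 6, d(172) = 6, d(173) = 2, d(174) = 8, d(175) = 6, d(176) = 10, d(177) = 4, d(178) = 4, d(179) = 2, d(180) = 18, d(181) = 2. Summing all 181 values: 973. (Dirichlet's divisor formula: Σ_{n ≤ x} d(n) = x ln(x) + (2γ − 1) x + O(√x). For x = 181, the asymptotic estimate is ≈ 968.88.)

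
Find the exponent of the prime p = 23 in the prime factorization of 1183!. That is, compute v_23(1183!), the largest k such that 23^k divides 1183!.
v_23(1183!) = 53

Legendre's formula: v_p(n!) = Σ_{k ≥ 1} ⌊n / p^k⌋. For p = 23, n = 1183, the terms are:
  ⌊1183/23^1⌋ = ⌊1183/23⌋ = 51
  ⌊1183/23^2⌋ = ⌊1183/529⌋ = 2
(the next term ⌊1183/23^3⌋ = 0, terminating the sum). Summing: v_23(1183!) = 51 + 2 = 53.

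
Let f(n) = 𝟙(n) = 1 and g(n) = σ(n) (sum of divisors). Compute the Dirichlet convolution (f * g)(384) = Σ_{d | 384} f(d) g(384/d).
(𝟙 * σ)(384) = 2510

Divisors of 384: [1, 2, 3, 4, 6, 8, 12, 16, 24, 32, 48, 64, 96, 128, 192, 384]. For each d | 384:
  d = 1: 𝟙(1) · σ(384/1) = 1 · 1020 = 1020
  d = 2: 𝟙(2) · σ(384/2) = 1 · 508 = 508
  d = 3: 𝟙(3) · σ(384/3) = 1 · 255 = 255
  d = 4: 𝟙(4) · σ(384/4) = 1 · 252 = 252
  d = 6: 𝟙(6) · σ(384/6) = 1 · 127 = 127
  d = 8: 𝟙(8) · σ(384/8) = 1 · 124 = 124
  d = 12: 𝟙(12) · σ(384/12) = 1 · 63 = 63
  d = 16: 𝟙(16) · σ(384/16) = 1 · 60 = 60
  d = 24: 𝟙(24) · σ(384/24) = 1 · 31 = 31
  d = 32: 𝟙(32) · σ(384/32) = 1 · 28 = 28
  d = 48: 𝟙(48) · σ(384/48) = 1 · 15 = 15
  d = 64: 𝟙(64) · σ(384/64) = 1 · 12 = 12
  d = 96: 𝟙(96) · σ(384/96) = 1 · 7 = 7
  d = 128: 𝟙(128) · σ(384/128) = 1 · 4 = 4
  d = 192: 𝟙(192) · σ(384/192) = 1 · 3 = 3
  d = 384: 𝟙(384) · σ(384/384) = 1 · 1 = 1
Summing: (𝟙 * σ)(384) = 1020 + 508 + 255 + 252 + 127 + 124 + 63 + 60 + 31 + 28 + 15 + 12 + 7 + 4 + 3 + 1 = 2510.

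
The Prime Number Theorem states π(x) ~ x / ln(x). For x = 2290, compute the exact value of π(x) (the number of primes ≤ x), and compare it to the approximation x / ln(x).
π(2290) = 340;  x/ln(x) ≈ 296.01;  relative error ≈ 12.94%.

Directly count primes up to 2290: π(2290) = 340. The PNT approximation gives 2290/ln(2290) ≈ 2290/7.73631 ≈ 296.01. Relative error (π(x) − x/ln(x)) / π(x) ≈ 12.94%; the approximation is known to undercount slightly (Li(x) is a better estimate).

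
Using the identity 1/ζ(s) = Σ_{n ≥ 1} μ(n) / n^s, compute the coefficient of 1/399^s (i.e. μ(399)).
μ(399) = -1

Factor n = 399 = 3 · 7 · 19. μ(n) = 0 if any exponent ≥ 2 (not squarefree); otherwise μ(n) = (−1)^{ω(n)} where ω(n) is the number of distinct prime factors. Applying: μ(399) = -1.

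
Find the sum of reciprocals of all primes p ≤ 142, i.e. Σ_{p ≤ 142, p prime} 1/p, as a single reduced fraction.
Σ 1/p = 18825509850919239131453102166593625244431364344421618363/10014646650599190067509233131649940057366334653200433090

π(142) = 34, so the primes ≤ 142 are [2, 3, 5, 7, 11, 13, 17, 19, 23, 29, 31, 37, 41, 43, 47, 53, 59, 61, 67, 71, 73, 79, 83, 89, 97, 101, 103, 107, 109, 113, 127, 131, 137, 139]. Summing 1/p over these primes: 18825509850919239131453102166593625244431364344421618363/10014646650599190067509233131649940057366334653200433090 ≈ 1.8798. Mertens estimate ln ln(142) + 0.2615 ≈ 1.8621.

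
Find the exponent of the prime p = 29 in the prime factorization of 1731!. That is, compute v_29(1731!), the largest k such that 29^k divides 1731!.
v_29(1731!) = 61

Legendre's formula: v_p(n!) = Σ_{k ≥ 1} ⌊n / p^k⌋. For p = 29, n = 1731, the terms are:
  ⌊1731/29^1⌋ = ⌊1731/29⌋ = 59
  ⌊1731/29^2⌋ = ⌊1731/841⌋ = 2
(the next term ⌊1731/29^3⌋ = 0, terminating the sum). Summing: v_29(1731!) = 59 + 2 = 61.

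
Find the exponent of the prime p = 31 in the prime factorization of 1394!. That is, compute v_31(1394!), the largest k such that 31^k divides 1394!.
v_31(1394!) = 45

Legendre's formula: v_p(n!) = Σ_{k ≥ 1} ⌊n / p^k⌋. For p = 31, n = 1394, the terms are:
  ⌊1394/31^1⌋ = ⌊1394/31⌋ = 44
  ⌊1394/31^2⌋ = ⌊1394/961⌋ = 1
(the next term ⌊1394/31^3⌋ = 0, terminating the sum). Summing: v_31(1394!) = 44 + 1 = 45.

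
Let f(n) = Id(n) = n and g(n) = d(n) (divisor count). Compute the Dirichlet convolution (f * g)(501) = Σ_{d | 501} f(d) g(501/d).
(Id * d)(501) = 845

Divisors of 501: [1, 3, 167, 501]. For each d | 501:
  d = 1: Id(1) · d(501/1) = 1 · 4 = 4
  d = 3: Id(3) · d(501/3) = 3 · 2 = 6
  d = 167: Id(167) · d(501/167) = 167 · 2 = 334
  d = 501: Id(501) · d(501/501) = 501 · 1 = 501
Summing: (Id * d)(501) = 4 + 6 + 334 + 501 = 845.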